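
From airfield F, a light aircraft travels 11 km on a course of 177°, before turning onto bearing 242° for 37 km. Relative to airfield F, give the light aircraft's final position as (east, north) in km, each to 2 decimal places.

Leg 1 (177°, 11 km): east 11 sin 177° = 0.58, north 11 cos 177° = -10.98
Leg 2 (242°, 37 km): east 37 sin 242° = -32.67, north 37 cos 242° = -17.37
Summing: -32.09 km east, -28.36 km north → (-32.09, -28.36).

(-32.09, -28.36)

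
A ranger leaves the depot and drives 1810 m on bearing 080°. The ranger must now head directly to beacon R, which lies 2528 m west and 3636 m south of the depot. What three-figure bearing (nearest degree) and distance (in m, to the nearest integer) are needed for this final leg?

Leg 1 (080°, 1810 m): east 1810 sin 80° = 1782.50, north 1810 cos 80° = 314.30
Current position: (1782.50, 314.30). Target: (-2528, -3636). Remaining: Δeast = -4310.50, Δnorth = -3950.30.
Bearing = atan2(-4310.50, -3950.30) mod 360° = 227.50°; distance = √((-4310.50)² + (-3950.30)²) = 5846.822 m.

227°, 5847 m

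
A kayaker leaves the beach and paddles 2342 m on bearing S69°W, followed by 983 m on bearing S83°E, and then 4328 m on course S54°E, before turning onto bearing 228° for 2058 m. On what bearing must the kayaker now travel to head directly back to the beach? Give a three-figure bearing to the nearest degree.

351°

Leg 1 (S69°W, 2342 m): east 2342 sin 249° = -2186.45, north 2342 cos 249° = -839.30
Leg 2 (S83°E, 983 m): east 983 sin 97° = 975.67, north 983 cos 97° = -119.80
Leg 3 (S54°E, 4328 m): east 4328 sin 126° = 3501.43, north 4328 cos 126° = -2543.93
Leg 4 (228°, 2058 m): east 2058 sin 228° = -1529.39, north 2058 cos 228° = -1377.07
Net displacement: 761.26 east, -4880.10 north. Direction back to start is (-761.26, 4880.10): bearing = atan2(-761.26, 4880.10) mod 360° = 351.13° ≈ 351°.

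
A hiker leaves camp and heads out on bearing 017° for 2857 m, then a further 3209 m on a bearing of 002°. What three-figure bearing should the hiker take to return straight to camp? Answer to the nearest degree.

Leg 1 (017°, 2857 m): east 2857 sin 17° = 835.31, north 2857 cos 17° = 2732.16
Leg 2 (002°, 3209 m): east 3209 sin 2° = 111.99, north 3209 cos 2° = 3207.05
Net displacement: 947.30 east, 5939.21 north. Direction back to start is (-947.30, -5939.21): bearing = atan2(-947.30, -5939.21) mod 360° = 189.06° ≈ 189°.

189°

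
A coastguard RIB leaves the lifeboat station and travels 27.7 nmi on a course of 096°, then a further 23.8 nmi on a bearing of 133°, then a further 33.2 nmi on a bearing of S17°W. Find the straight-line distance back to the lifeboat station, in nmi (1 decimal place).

Leg 1 (096°, 27.7 nmi): east 27.7 sin 96° = 27.55, north 27.7 cos 96° = -2.90
Leg 2 (133°, 23.8 nmi): east 23.8 sin 133° = 17.41, north 23.8 cos 133° = -16.23
Leg 3 (S17°W, 33.2 nmi): east 33.2 sin 197° = -9.71, north 33.2 cos 197° = -31.75
Net: 35.25 east, -50.88 north. Distance = √((35.25)² + (-50.88)²) = 61.893 nmi.

61.9 nmi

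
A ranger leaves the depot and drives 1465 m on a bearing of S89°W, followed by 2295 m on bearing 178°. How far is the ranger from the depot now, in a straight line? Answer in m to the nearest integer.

2701 m

Leg 1 (S89°W, 1465 m): east 1465 sin 269° = -1464.78, north 1465 cos 269° = -25.57
Leg 2 (178°, 2295 m): east 2295 sin 178° = 80.09, north 2295 cos 178° = -2293.60
Net: -1384.68 east, -2319.17 north. Distance = √((-1384.68)² + (-2319.17)²) = 2701.091 m.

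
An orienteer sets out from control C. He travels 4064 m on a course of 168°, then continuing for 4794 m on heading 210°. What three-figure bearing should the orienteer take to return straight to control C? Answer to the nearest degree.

Leg 1 (168°, 4064 m): east 4064 sin 168° = 844.95, north 4064 cos 168° = -3975.19
Leg 2 (210°, 4794 m): east 4794 sin 210° = -2397.00, north 4794 cos 210° = -4151.73
Net displacement: -1552.05 east, -8126.92 north. Direction back to start is (1552.05, 8126.92): bearing = atan2(1552.05, 8126.92) mod 360° = 10.81° ≈ 011°.

011°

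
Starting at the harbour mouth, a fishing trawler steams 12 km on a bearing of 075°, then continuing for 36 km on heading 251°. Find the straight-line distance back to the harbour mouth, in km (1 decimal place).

Leg 1 (075°, 12 km): east 12 sin 75° = 11.59, north 12 cos 75° = 3.11
Leg 2 (251°, 36 km): east 36 sin 251° = -34.04, north 36 cos 251° = -11.72
Net: -22.45 east, -8.61 north. Distance = √((-22.45)² + (-8.61)²) = 24.044 km.

24.0 km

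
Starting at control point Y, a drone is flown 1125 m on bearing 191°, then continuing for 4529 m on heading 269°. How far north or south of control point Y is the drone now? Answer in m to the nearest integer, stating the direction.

1183 m south

Leg 1 (191°, 1125 m): east 1125 sin 191° = -214.66, north 1125 cos 191° = -1104.33
Leg 2 (269°, 4529 m): east 4529 sin 269° = -4528.31, north 4529 cos 269° = -79.04
Net north component: -1183.37 m.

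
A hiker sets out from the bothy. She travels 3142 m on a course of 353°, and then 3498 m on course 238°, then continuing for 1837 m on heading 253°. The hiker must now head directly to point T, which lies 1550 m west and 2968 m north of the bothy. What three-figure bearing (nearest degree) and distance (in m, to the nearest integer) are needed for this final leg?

058°, 4203 m

Leg 1 (353°, 3142 m): east 3142 sin 353° = -382.91, north 3142 cos 353° = 3118.58
Leg 2 (238°, 3498 m): east 3498 sin 238° = -2966.47, north 3498 cos 238° = -1853.66
Leg 3 (253°, 1837 m): east 1837 sin 253° = -1756.73, north 1837 cos 253° = -537.09
Current position: (-5106.12, 727.84). Target: (-1550, 2968). Remaining: Δeast = 3556.12, Δnorth = 2240.16.
Bearing = atan2(3556.12, 2240.16) mod 360° = 57.79°; distance = √((3556.12)² + (2240.16)²) = 4202.893 m.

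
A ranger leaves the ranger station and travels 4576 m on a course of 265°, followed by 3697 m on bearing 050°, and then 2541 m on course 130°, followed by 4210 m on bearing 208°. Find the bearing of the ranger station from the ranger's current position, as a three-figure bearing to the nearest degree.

Leg 1 (265°, 4576 m): east 4576 sin 265° = -4558.59, north 4576 cos 265° = -398.82
Leg 2 (050°, 3697 m): east 3697 sin 50° = 2832.07, north 3697 cos 50° = 2376.39
Leg 3 (130°, 2541 m): east 2541 sin 130° = 1946.52, north 2541 cos 130° = -1633.32
Leg 4 (208°, 4210 m): east 4210 sin 208° = -1976.48, north 4210 cos 208° = -3717.21
Net displacement: -1756.48 east, -3372.97 north. Direction back to start is (1756.48, 3372.97): bearing = atan2(1756.48, 3372.97) mod 360° = 27.51° ≈ 028°.

028°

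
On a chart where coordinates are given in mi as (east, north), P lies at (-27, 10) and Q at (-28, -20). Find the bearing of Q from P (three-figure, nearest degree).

Δeast = -28 − -27 = -1.00; Δnorth = -20 − 10 = -30.00.
Bearing = atan2(Δeast, Δnorth) mod 360° = 181.91° ≈ 182°.

182°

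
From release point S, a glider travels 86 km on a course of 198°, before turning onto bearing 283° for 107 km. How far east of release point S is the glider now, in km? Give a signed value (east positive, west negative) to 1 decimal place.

Leg 1 (198°, 86 km): east 86 sin 198° = -26.58, north 86 cos 198° = -81.79
Leg 2 (283°, 107 km): east 107 sin 283° = -104.26, north 107 cos 283° = 24.07
Net east component: -130.83 km.

-130.8 km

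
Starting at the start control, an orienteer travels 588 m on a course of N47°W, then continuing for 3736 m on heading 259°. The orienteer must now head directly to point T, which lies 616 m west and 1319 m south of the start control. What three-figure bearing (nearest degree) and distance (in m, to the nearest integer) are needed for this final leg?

106°, 3624 m

Leg 1 (N47°W, 588 m): east 588 sin 313° = -430.04, north 588 cos 313° = 401.02
Leg 2 (259°, 3736 m): east 3736 sin 259° = -3667.36, north 3736 cos 259° = -712.86
Current position: (-4097.40, -311.85). Target: (-616, -1319). Remaining: Δeast = 3481.40, Δnorth = -1007.15.
Bearing = atan2(3481.40, -1007.15) mod 360° = 106.13°; distance = √((3481.40)² + (-1007.15)²) = 3624.151 m.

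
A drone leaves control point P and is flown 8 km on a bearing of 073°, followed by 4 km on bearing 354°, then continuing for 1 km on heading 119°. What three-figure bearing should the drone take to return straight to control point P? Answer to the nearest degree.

Leg 1 (073°, 8 km): east 8 sin 73° = 7.65, north 8 cos 73° = 2.34
Leg 2 (354°, 4 km): east 4 sin 354° = -0.42, north 4 cos 354° = 3.98
Leg 3 (119°, 1 km): east 1 sin 119° = 0.87, north 1 cos 119° = -0.48
Net displacement: 8.11 east, 5.83 north. Direction back to start is (-8.11, -5.83): bearing = atan2(-8.11, -5.83) mod 360° = 234.27° ≈ 234°.

234°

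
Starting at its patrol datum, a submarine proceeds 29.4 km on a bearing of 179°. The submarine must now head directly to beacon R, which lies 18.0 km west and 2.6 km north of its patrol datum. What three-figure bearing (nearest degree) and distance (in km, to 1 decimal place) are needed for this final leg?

330°, 37.0 km

Leg 1 (179°, 29.4 km): east 29.4 sin 179° = 0.51, north 29.4 cos 179° = -29.40
Current position: (0.51, -29.40). Target: (-18.0, 2.6). Remaining: Δeast = -18.51, Δnorth = 32.00.
Bearing = atan2(-18.51, 32.00) mod 360° = 329.95°; distance = √((-18.51)² + (32.00)²) = 36.966 km.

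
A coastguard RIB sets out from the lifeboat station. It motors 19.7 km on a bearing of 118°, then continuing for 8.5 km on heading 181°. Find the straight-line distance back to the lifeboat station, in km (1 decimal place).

Leg 1 (118°, 19.7 km): east 19.7 sin 118° = 17.39, north 19.7 cos 118° = -9.25
Leg 2 (181°, 8.5 km): east 8.5 sin 181° = -0.15, north 8.5 cos 181° = -8.50
Net: 17.25 east, -17.75 north. Distance = √((17.25)² + (-17.75)²) = 24.746 km.

24.7 km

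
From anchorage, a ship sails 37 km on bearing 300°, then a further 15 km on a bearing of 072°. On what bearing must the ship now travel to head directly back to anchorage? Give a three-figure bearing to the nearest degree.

Leg 1 (300°, 37 km): east 37 sin 300° = -32.04, north 37 cos 300° = 18.50
Leg 2 (072°, 15 km): east 15 sin 72° = 14.27, north 15 cos 72° = 4.64
Net displacement: -17.78 east, 23.14 north. Direction back to start is (17.78, -23.14): bearing = atan2(17.78, -23.14) mod 360° = 142.46° ≈ 142°.

142°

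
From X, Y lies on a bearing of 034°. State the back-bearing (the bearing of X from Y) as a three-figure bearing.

Back-bearing = 034° + 180° = 214°.

214°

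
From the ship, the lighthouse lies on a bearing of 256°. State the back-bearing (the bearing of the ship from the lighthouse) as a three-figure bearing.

Back-bearing = 256° − 180° = 076°.

076°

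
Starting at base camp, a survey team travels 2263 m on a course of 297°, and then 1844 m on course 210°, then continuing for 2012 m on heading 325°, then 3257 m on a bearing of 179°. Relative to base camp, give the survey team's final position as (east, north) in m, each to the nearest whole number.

Leg 1 (297°, 2263 m): east 2263 sin 297° = -2016.35, north 2263 cos 297° = 1027.38
Leg 2 (210°, 1844 m): east 1844 sin 210° = -922.00, north 1844 cos 210° = -1596.95
Leg 3 (325°, 2012 m): east 2012 sin 325° = -1154.04, north 2012 cos 325° = 1648.13
Leg 4 (179°, 3257 m): east 3257 sin 179° = 56.84, north 3257 cos 179° = -3256.50
Summing: -4035.54 m east, -2177.94 m north → (-4036, -2178).

(-4036, -2178)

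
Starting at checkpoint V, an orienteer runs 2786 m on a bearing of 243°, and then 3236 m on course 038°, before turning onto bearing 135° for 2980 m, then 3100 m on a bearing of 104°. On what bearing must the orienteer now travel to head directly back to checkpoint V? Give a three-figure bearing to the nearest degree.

289°

Leg 1 (243°, 2786 m): east 2786 sin 243° = -2482.34, north 2786 cos 243° = -1264.82
Leg 2 (038°, 3236 m): east 3236 sin 38° = 1992.28, north 3236 cos 38° = 2550.00
Leg 3 (135°, 2980 m): east 2980 sin 135° = 2107.18, north 2980 cos 135° = -2107.18
Leg 4 (104°, 3100 m): east 3100 sin 104° = 3007.92, north 3100 cos 104° = -749.96
Net displacement: 4625.03 east, -1571.95 north. Direction back to start is (-4625.03, 1571.95): bearing = atan2(-4625.03, 1571.95) mod 360° = 288.77° ≈ 289°.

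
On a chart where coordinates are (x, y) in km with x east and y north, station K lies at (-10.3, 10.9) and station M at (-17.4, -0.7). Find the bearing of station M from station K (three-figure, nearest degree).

Δeast = -17.4 − -10.3 = -7.10; Δnorth = -0.7 − 10.9 = -11.60.
Bearing = atan2(Δeast, Δnorth) mod 360° = 211.47° ≈ 211°.

211°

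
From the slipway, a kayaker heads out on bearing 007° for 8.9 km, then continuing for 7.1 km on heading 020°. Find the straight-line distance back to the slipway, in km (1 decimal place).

15.9 km

Leg 1 (007°, 8.9 km): east 8.9 sin 7° = 1.08, north 8.9 cos 7° = 8.83
Leg 2 (020°, 7.1 km): east 7.1 sin 20° = 2.43, north 7.1 cos 20° = 6.67
Net: 3.51 east, 15.51 north. Distance = √((3.51)² + (15.51)²) = 15.898 km.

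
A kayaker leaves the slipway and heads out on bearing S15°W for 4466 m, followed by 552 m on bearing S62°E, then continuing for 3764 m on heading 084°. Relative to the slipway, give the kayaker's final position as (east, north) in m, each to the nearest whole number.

Leg 1 (S15°W, 4466 m): east 4466 sin 195° = -1155.89, north 4466 cos 195° = -4313.82
Leg 2 (S62°E, 552 m): east 552 sin 118° = 487.39, north 552 cos 118° = -259.15
Leg 3 (084°, 3764 m): east 3764 sin 84° = 3743.38, north 3764 cos 84° = 393.45
Summing: 3074.88 m east, -4179.53 m north → (3075, -4180).

(3075, -4180)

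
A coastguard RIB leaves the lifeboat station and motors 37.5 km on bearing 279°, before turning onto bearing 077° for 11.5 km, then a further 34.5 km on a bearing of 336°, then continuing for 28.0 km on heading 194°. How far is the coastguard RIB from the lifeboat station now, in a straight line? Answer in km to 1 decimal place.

Leg 1 (279°, 37.5 km): east 37.5 sin 279° = -37.04, north 37.5 cos 279° = 5.87
Leg 2 (077°, 11.5 km): east 11.5 sin 77° = 11.21, north 11.5 cos 77° = 2.59
Leg 3 (336°, 34.5 km): east 34.5 sin 336° = -14.03, north 34.5 cos 336° = 31.52
Leg 4 (194°, 28.0 km): east 28.0 sin 194° = -6.77, north 28.0 cos 194° = -27.17
Net: -46.64 east, 12.80 north. Distance = √((-46.64)² + (12.80)²) = 48.364 km.

48.4 km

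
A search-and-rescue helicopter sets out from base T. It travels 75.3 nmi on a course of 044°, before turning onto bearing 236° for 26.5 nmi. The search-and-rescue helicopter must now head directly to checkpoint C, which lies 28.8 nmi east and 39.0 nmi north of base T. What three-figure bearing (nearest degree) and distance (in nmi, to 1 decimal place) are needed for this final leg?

Leg 1 (044°, 75.3 nmi): east 75.3 sin 44° = 52.31, north 75.3 cos 44° = 54.17
Leg 2 (236°, 26.5 nmi): east 26.5 sin 236° = -21.97, north 26.5 cos 236° = -14.82
Current position: (30.34, 39.35). Target: (28.8, 39.0). Remaining: Δeast = -1.54, Δnorth = -0.35.
Bearing = atan2(-1.54, -0.35) mod 360° = 257.26°; distance = √((-1.54)² + (-0.35)²) = 1.577 nmi.

257°, 1.6 nmi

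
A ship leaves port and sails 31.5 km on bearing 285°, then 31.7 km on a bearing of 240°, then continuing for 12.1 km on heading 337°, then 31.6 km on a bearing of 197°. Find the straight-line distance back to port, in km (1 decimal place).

Leg 1 (285°, 31.5 km): east 31.5 sin 285° = -30.43, north 31.5 cos 285° = 8.15
Leg 2 (240°, 31.7 km): east 31.7 sin 240° = -27.45, north 31.7 cos 240° = -15.85
Leg 3 (337°, 12.1 km): east 12.1 sin 337° = -4.73, north 12.1 cos 337° = 11.14
Leg 4 (197°, 31.6 km): east 31.6 sin 197° = -9.24, north 31.6 cos 197° = -30.22
Net: -71.85 east, -26.78 north. Distance = √((-71.85)² + (-26.78)²) = 76.675 km.

76.7 km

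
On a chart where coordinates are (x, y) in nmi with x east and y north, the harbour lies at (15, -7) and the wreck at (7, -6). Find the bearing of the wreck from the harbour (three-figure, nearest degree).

277°

Δeast = 7 − 15 = -8.00; Δnorth = -6 − -7 = 1.00.
Bearing = atan2(Δeast, Δnorth) mod 360° = 277.13° ≈ 277°.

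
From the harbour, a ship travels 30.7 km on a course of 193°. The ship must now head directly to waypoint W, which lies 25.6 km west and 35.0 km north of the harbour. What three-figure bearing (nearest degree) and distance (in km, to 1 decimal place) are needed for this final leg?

344°, 67.6 km

Leg 1 (193°, 30.7 km): east 30.7 sin 193° = -6.91, north 30.7 cos 193° = -29.91
Current position: (-6.91, -29.91). Target: (-25.6, 35.0). Remaining: Δeast = -18.69, Δnorth = 64.91.
Bearing = atan2(-18.69, 64.91) mod 360° = 343.93°; distance = √((-18.69)² + (64.91)²) = 67.551 km.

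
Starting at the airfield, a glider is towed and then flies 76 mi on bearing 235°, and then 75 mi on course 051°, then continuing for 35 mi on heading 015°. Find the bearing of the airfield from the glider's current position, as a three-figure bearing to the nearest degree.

188°

Leg 1 (235°, 76 mi): east 76 sin 235° = -62.26, north 76 cos 235° = -43.59
Leg 2 (051°, 75 mi): east 75 sin 51° = 58.29, north 75 cos 51° = 47.20
Leg 3 (015°, 35 mi): east 35 sin 15° = 9.06, north 35 cos 15° = 33.81
Net displacement: 5.09 east, 37.41 north. Direction back to start is (-5.09, -37.41): bearing = atan2(-5.09, -37.41) mod 360° = 187.75° ≈ 188°.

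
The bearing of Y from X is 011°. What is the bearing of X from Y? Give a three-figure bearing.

191°

Back-bearing = 011° + 180° = 191°.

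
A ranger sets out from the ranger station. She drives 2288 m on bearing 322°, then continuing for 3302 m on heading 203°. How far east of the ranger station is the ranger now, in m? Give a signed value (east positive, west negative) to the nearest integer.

-2699 m

Leg 1 (322°, 2288 m): east 2288 sin 322° = -1408.63, north 2288 cos 322° = 1802.97
Leg 2 (203°, 3302 m): east 3302 sin 203° = -1290.19, north 3302 cos 203° = -3039.51
Net east component: -2698.83 m.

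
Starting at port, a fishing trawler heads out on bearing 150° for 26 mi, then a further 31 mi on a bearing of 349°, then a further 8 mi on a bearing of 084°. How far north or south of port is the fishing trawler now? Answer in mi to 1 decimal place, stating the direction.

Leg 1 (150°, 26 mi): east 26 sin 150° = 13.00, north 26 cos 150° = -22.52
Leg 2 (349°, 31 mi): east 31 sin 349° = -5.92, north 31 cos 349° = 30.43
Leg 3 (084°, 8 mi): east 8 sin 84° = 7.96, north 8 cos 84° = 0.84
Net north component: 8.75 mi.

8.8 mi north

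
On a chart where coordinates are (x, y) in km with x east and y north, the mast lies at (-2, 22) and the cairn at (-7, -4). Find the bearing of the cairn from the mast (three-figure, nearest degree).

Δeast = -7 − -2 = -5.00; Δnorth = -4 − 22 = -26.00.
Bearing = atan2(Δeast, Δnorth) mod 360° = 190.89° ≈ 191°.

191°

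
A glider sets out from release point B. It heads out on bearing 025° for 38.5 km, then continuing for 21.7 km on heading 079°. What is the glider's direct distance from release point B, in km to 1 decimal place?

54.2 km

Leg 1 (025°, 38.5 km): east 38.5 sin 25° = 16.27, north 38.5 cos 25° = 34.89
Leg 2 (079°, 21.7 km): east 21.7 sin 79° = 21.30, north 21.7 cos 79° = 4.14
Net: 37.57 east, 39.03 north. Distance = √((37.57)² + (39.03)²) = 54.178 km.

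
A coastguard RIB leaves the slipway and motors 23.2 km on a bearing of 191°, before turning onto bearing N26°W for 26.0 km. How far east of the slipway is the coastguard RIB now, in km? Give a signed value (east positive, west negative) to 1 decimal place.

Leg 1 (191°, 23.2 km): east 23.2 sin 191° = -4.43, north 23.2 cos 191° = -22.77
Leg 2 (N26°W, 26.0 km): east 26.0 sin 334° = -11.40, north 26.0 cos 334° = 23.37
Net east component: -15.82 km.

-15.8 km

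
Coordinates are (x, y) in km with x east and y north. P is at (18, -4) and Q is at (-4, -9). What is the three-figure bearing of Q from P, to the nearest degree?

257°

Δeast = -4 − 18 = -22.00; Δnorth = -9 − -4 = -5.00.
Bearing = atan2(Δeast, Δnorth) mod 360° = 257.20° ≈ 257°.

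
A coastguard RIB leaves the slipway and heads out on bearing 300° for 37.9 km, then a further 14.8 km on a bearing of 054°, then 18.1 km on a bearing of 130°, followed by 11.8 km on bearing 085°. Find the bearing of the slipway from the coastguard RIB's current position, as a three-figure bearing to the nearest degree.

196°

Leg 1 (300°, 37.9 km): east 37.9 sin 300° = -32.82, north 37.9 cos 300° = 18.95
Leg 2 (054°, 14.8 km): east 14.8 sin 54° = 11.97, north 14.8 cos 54° = 8.70
Leg 3 (130°, 18.1 km): east 18.1 sin 130° = 13.87, north 18.1 cos 130° = -11.63
Leg 4 (085°, 11.8 km): east 11.8 sin 85° = 11.76, north 11.8 cos 85° = 1.03
Net displacement: 4.77 east, 17.04 north. Direction back to start is (-4.77, -17.04): bearing = atan2(-4.77, -17.04) mod 360° = 195.64° ≈ 196°.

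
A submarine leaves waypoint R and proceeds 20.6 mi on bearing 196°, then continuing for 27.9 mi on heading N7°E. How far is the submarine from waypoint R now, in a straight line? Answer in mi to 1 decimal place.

Leg 1 (196°, 20.6 mi): east 20.6 sin 196° = -5.68, north 20.6 cos 196° = -19.80
Leg 2 (N7°E, 27.9 mi): east 27.9 sin 7° = 3.40, north 27.9 cos 7° = 27.69
Net: -2.28 east, 7.89 north. Distance = √((-2.28)² + (7.89)²) = 8.212 mi.

8.2 mi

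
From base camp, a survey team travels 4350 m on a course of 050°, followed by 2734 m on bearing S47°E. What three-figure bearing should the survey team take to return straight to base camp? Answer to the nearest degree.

260°

Leg 1 (050°, 4350 m): east 4350 sin 50° = 3332.29, north 4350 cos 50° = 2796.13
Leg 2 (S47°E, 2734 m): east 2734 sin 133° = 1999.52, north 2734 cos 133° = -1864.58
Net displacement: 5331.81 east, 931.54 north. Direction back to start is (-5331.81, -931.54): bearing = atan2(-5331.81, -931.54) mod 360° = 260.09° ≈ 260°.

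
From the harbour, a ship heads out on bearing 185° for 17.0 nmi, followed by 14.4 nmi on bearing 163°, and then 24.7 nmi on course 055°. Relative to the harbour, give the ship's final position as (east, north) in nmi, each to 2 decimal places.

Leg 1 (185°, 17.0 nmi): east 17.0 sin 185° = -1.48, north 17.0 cos 185° = -16.94
Leg 2 (163°, 14.4 nmi): east 14.4 sin 163° = 4.21, north 14.4 cos 163° = -13.77
Leg 3 (055°, 24.7 nmi): east 24.7 sin 55° = 20.23, north 24.7 cos 55° = 14.17
Summing: 22.96 nmi east, -16.54 nmi north → (22.96, -16.54).

(22.96, -16.54)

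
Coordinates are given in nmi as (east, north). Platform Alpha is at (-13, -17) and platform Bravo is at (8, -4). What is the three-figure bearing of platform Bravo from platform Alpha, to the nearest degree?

Δeast = 8 − -13 = 21.00; Δnorth = -4 − -17 = 13.00.
Bearing = atan2(Δeast, Δnorth) mod 360° = 58.24° ≈ 058°.

058°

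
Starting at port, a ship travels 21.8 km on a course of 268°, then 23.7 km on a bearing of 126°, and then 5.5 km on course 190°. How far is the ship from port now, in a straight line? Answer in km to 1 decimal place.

20.4 km

Leg 1 (268°, 21.8 km): east 21.8 sin 268° = -21.79, north 21.8 cos 268° = -0.76
Leg 2 (126°, 23.7 km): east 23.7 sin 126° = 19.17, north 23.7 cos 126° = -13.93
Leg 3 (190°, 5.5 km): east 5.5 sin 190° = -0.96, north 5.5 cos 190° = -5.42
Net: -3.57 east, -20.11 north. Distance = √((-3.57)² + (-20.11)²) = 20.422 km.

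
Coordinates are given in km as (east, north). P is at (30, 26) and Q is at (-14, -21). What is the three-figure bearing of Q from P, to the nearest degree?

Δeast = -14 − 30 = -44.00; Δnorth = -21 − 26 = -47.00.
Bearing = atan2(Δeast, Δnorth) mod 360° = 223.11° ≈ 223°.

223°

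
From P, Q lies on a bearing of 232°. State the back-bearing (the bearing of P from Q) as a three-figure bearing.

052°

Back-bearing = 232° − 180° = 052°.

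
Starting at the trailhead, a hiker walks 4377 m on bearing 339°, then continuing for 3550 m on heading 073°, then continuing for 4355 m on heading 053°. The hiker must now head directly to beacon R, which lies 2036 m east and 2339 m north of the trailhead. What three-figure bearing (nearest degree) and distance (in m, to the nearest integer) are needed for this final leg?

211°, 6317 m

Leg 1 (339°, 4377 m): east 4377 sin 339° = -1568.58, north 4377 cos 339° = 4086.28
Leg 2 (073°, 3550 m): east 3550 sin 73° = 3394.88, north 3550 cos 73° = 1037.92
Leg 3 (053°, 4355 m): east 4355 sin 53° = 3478.06, north 4355 cos 53° = 2620.90
Current position: (5304.36, 7745.11). Target: (2036, 2339). Remaining: Δeast = -3268.36, Δnorth = -5406.11.
Bearing = atan2(-3268.36, -5406.11) mod 360° = 211.16°; distance = √((-3268.36)² + (-5406.11)²) = 6317.292 m.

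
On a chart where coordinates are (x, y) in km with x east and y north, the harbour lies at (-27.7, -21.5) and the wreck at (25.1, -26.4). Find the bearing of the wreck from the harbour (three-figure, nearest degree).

Δeast = 25.1 − -27.7 = 52.80; Δnorth = -26.4 − -21.5 = -4.90.
Bearing = atan2(Δeast, Δnorth) mod 360° = 95.30° ≈ 095°.

095°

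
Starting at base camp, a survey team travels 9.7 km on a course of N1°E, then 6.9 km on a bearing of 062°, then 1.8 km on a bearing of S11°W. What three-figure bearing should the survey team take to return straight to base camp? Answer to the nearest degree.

208°

Leg 1 (N1°E, 9.7 km): east 9.7 sin 1° = 0.17, north 9.7 cos 1° = 9.70
Leg 2 (062°, 6.9 km): east 6.9 sin 62° = 6.09, north 6.9 cos 62° = 3.24
Leg 3 (S11°W, 1.8 km): east 1.8 sin 191° = -0.34, north 1.8 cos 191° = -1.77
Net displacement: 5.92 east, 11.17 north. Direction back to start is (-5.92, -11.17): bearing = atan2(-5.92, -11.17) mod 360° = 207.91° ≈ 208°.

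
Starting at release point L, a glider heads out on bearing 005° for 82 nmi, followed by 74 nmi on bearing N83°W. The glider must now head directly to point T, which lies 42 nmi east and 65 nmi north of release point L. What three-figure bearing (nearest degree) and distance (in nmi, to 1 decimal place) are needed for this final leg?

103°, 111.3 nmi

Leg 1 (005°, 82 nmi): east 82 sin 5° = 7.15, north 82 cos 5° = 81.69
Leg 2 (N83°W, 74 nmi): east 74 sin 277° = -73.45, north 74 cos 277° = 9.02
Current position: (-66.30, 90.71). Target: (42, 65). Remaining: Δeast = 108.30, Δnorth = -25.71.
Bearing = atan2(108.30, -25.71) mod 360° = 103.35°; distance = √((108.30)² + (-25.71)²) = 111.311 nmi.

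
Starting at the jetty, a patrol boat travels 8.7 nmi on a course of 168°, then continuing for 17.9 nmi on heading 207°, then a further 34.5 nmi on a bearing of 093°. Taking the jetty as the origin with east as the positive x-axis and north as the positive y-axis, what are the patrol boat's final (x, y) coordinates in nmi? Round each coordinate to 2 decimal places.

(28.14, -26.26)

Leg 1 (168°, 8.7 nmi): east 8.7 sin 168° = 1.81, north 8.7 cos 168° = -8.51
Leg 2 (207°, 17.9 nmi): east 17.9 sin 207° = -8.13, north 17.9 cos 207° = -15.95
Leg 3 (093°, 34.5 nmi): east 34.5 sin 93° = 34.45, north 34.5 cos 93° = -1.81
Summing: 28.14 nmi east, -26.26 nmi north → (28.14, -26.26).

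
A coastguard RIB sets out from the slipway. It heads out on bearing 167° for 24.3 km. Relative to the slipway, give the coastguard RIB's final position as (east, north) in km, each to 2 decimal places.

Leg 1 (167°, 24.3 km): east 24.3 sin 167° = 5.47, north 24.3 cos 167° = -23.68
Summing: 5.47 km east, -23.68 km north → (5.47, -23.68).

(5.47, -23.68)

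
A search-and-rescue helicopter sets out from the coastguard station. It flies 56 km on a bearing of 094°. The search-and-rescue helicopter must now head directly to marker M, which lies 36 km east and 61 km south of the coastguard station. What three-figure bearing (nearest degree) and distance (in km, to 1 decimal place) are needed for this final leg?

199°, 60.5 km

Leg 1 (094°, 56 km): east 56 sin 94° = 55.86, north 56 cos 94° = -3.91
Current position: (55.86, -3.91). Target: (36, -61). Remaining: Δeast = -19.86, Δnorth = -57.09.
Bearing = atan2(-19.86, -57.09) mod 360° = 199.18°; distance = √((-19.86)² + (-57.09)²) = 60.450 km.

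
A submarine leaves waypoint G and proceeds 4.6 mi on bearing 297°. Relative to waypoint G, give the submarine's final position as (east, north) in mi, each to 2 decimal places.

(-4.10, 2.09)

Leg 1 (297°, 4.6 mi): east 4.6 sin 297° = -4.10, north 4.6 cos 297° = 2.09
Summing: -4.10 mi east, 2.09 mi north → (-4.10, 2.09).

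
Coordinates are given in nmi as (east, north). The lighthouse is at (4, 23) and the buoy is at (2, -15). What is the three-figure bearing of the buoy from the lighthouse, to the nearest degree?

Δeast = 2 − 4 = -2.00; Δnorth = -15 − 23 = -38.00.
Bearing = atan2(Δeast, Δnorth) mod 360° = 183.01° ≈ 183°.

183°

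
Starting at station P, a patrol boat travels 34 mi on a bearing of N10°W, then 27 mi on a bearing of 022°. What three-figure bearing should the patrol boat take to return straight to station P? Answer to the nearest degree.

Leg 1 (N10°W, 34 mi): east 34 sin 350° = -5.90, north 34 cos 350° = 33.48
Leg 2 (022°, 27 mi): east 27 sin 22° = 10.11, north 27 cos 22° = 25.03
Net displacement: 4.21 east, 58.52 north. Direction back to start is (-4.21, -58.52): bearing = atan2(-4.21, -58.52) mod 360° = 184.12° ≈ 184°.

184°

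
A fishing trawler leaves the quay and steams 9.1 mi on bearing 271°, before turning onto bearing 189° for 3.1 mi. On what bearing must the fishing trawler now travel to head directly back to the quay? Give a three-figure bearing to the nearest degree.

073°

Leg 1 (271°, 9.1 mi): east 9.1 sin 271° = -9.10, north 9.1 cos 271° = 0.16
Leg 2 (189°, 3.1 mi): east 3.1 sin 189° = -0.48, north 3.1 cos 189° = -3.06
Net displacement: -9.58 east, -2.90 north. Direction back to start is (9.58, 2.90): bearing = atan2(9.58, 2.90) mod 360° = 73.15° ≈ 073°.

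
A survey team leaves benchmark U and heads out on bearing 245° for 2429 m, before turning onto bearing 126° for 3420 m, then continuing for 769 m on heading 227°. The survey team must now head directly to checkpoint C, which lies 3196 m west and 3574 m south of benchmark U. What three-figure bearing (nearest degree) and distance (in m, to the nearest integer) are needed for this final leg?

Leg 1 (245°, 2429 m): east 2429 sin 245° = -2201.42, north 2429 cos 245° = -1026.54
Leg 2 (126°, 3420 m): east 3420 sin 126° = 2766.84, north 3420 cos 126° = -2010.23
Leg 3 (227°, 769 m): east 769 sin 227° = -562.41, north 769 cos 227° = -524.46
Current position: (3.01, -3561.22). Target: (-3196, -3574). Remaining: Δeast = -3199.01, Δnorth = -12.78.
Bearing = atan2(-3199.01, -12.78) mod 360° = 269.77°; distance = √((-3199.01)² + (-12.78)²) = 3199.031 m.

270°, 3199 m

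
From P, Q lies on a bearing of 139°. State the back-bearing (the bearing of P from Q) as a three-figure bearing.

Back-bearing = 139° + 180° = 319°.

319°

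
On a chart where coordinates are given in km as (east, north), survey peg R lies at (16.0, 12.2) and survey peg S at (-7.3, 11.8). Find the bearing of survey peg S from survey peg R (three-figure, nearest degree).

Δeast = -7.3 − 16.0 = -23.30; Δnorth = 11.8 − 12.2 = -0.40.
Bearing = atan2(Δeast, Δnorth) mod 360° = 269.02° ≈ 269°.

269°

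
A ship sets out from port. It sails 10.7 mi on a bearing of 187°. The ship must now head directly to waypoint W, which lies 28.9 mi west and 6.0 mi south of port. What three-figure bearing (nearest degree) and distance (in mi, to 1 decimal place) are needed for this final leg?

Leg 1 (187°, 10.7 mi): east 10.7 sin 187° = -1.30, north 10.7 cos 187° = -10.62
Current position: (-1.30, -10.62). Target: (-28.9, -6.0). Remaining: Δeast = -27.60, Δnorth = 4.62.
Bearing = atan2(-27.60, 4.62) mod 360° = 279.50°; distance = √((-27.60)² + (4.62)²) = 27.980 mi.

280°, 28.0 mi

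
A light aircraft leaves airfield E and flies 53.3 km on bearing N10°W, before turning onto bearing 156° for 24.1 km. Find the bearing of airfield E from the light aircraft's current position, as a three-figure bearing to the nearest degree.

Leg 1 (N10°W, 53.3 km): east 53.3 sin 350° = -9.26, north 53.3 cos 350° = 52.49
Leg 2 (156°, 24.1 km): east 24.1 sin 156° = 9.80, north 24.1 cos 156° = -22.02
Net displacement: 0.55 east, 30.47 north. Direction back to start is (-0.55, -30.47): bearing = atan2(-0.55, -30.47) mod 360° = 181.03° ≈ 181°.

181°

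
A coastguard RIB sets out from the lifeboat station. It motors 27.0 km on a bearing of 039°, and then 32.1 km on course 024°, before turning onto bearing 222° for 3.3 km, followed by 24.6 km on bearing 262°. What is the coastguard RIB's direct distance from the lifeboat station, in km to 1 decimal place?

44.6 km

Leg 1 (039°, 27.0 km): east 27.0 sin 39° = 16.99, north 27.0 cos 39° = 20.98
Leg 2 (024°, 32.1 km): east 32.1 sin 24° = 13.06, north 32.1 cos 24° = 29.32
Leg 3 (222°, 3.3 km): east 3.3 sin 222° = -2.21, north 3.3 cos 222° = -2.45
Leg 4 (262°, 24.6 km): east 24.6 sin 262° = -24.36, north 24.6 cos 262° = -3.42
Net: 3.48 east, 44.43 north. Distance = √((3.48)² + (44.43)²) = 44.568 km.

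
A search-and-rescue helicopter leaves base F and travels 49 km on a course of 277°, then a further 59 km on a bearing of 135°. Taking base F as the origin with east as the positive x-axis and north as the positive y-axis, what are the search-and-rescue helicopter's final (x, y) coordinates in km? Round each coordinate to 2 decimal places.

Leg 1 (277°, 49 km): east 49 sin 277° = -48.63, north 49 cos 277° = 5.97
Leg 2 (135°, 59 km): east 59 sin 135° = 41.72, north 59 cos 135° = -41.72
Summing: -6.92 km east, -35.75 km north → (-6.92, -35.75).

(-6.92, -35.75)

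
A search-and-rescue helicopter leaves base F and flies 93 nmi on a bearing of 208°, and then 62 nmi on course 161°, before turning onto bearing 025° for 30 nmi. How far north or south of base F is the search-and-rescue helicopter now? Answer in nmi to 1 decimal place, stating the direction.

113.5 nmi south

Leg 1 (208°, 93 nmi): east 93 sin 208° = -43.66, north 93 cos 208° = -82.11
Leg 2 (161°, 62 nmi): east 62 sin 161° = 20.19, north 62 cos 161° = -58.62
Leg 3 (025°, 30 nmi): east 30 sin 25° = 12.68, north 30 cos 25° = 27.19
Net north component: -113.55 nmi.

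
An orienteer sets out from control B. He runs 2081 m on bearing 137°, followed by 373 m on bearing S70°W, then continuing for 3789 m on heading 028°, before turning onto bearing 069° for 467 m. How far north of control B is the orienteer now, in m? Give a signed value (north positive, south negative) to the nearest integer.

Leg 1 (137°, 2081 m): east 2081 sin 137° = 1419.24, north 2081 cos 137° = -1521.95
Leg 2 (S70°W, 373 m): east 373 sin 250° = -350.51, north 373 cos 250° = -127.57
Leg 3 (028°, 3789 m): east 3789 sin 28° = 1778.83, north 3789 cos 28° = 3345.49
Leg 4 (069°, 467 m): east 467 sin 69° = 435.98, north 467 cos 69° = 167.36
Net north component: 1863.33 m.

1863 m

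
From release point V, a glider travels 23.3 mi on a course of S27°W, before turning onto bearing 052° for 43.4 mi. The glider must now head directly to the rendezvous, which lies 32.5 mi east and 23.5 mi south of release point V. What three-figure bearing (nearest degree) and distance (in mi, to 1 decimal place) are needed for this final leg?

Leg 1 (S27°W, 23.3 mi): east 23.3 sin 207° = -10.58, north 23.3 cos 207° = -20.76
Leg 2 (052°, 43.4 mi): east 43.4 sin 52° = 34.20, north 43.4 cos 52° = 26.72
Current position: (23.62, 5.96). Target: (32.5, -23.5). Remaining: Δeast = 8.88, Δnorth = -29.46.
Bearing = atan2(8.88, -29.46) mod 360° = 163.23°; distance = √((8.88)² + (-29.46)²) = 30.768 mi.

163°, 30.8 mi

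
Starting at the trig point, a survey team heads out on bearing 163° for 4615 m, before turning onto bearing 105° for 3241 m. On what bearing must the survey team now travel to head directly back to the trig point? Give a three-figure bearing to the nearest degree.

Leg 1 (163°, 4615 m): east 4615 sin 163° = 1349.30, north 4615 cos 163° = -4413.35
Leg 2 (105°, 3241 m): east 3241 sin 105° = 3130.57, north 3241 cos 105° = -838.83
Net displacement: 4479.86 east, -5252.18 north. Direction back to start is (-4479.86, 5252.18): bearing = atan2(-4479.86, 5252.18) mod 360° = 319.54° ≈ 320°.

320°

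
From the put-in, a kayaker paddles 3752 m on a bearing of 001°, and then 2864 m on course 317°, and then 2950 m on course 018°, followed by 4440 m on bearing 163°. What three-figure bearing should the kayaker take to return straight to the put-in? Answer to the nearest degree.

184°

Leg 1 (001°, 3752 m): east 3752 sin 1° = 65.48, north 3752 cos 1° = 3751.43
Leg 2 (317°, 2864 m): east 2864 sin 317° = -1953.24, north 2864 cos 317° = 2094.60
Leg 3 (018°, 2950 m): east 2950 sin 18° = 911.60, north 2950 cos 18° = 2805.62
Leg 4 (163°, 4440 m): east 4440 sin 163° = 1298.13, north 4440 cos 163° = -4245.99
Net displacement: 321.97 east, 4405.65 north. Direction back to start is (-321.97, -4405.65): bearing = atan2(-321.97, -4405.65) mod 360° = 184.18° ≈ 184°.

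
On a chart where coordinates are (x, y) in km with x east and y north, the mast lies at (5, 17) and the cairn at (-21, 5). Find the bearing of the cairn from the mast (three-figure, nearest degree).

245°

Δeast = -21 − 5 = -26.00; Δnorth = 5 − 17 = -12.00.
Bearing = atan2(Δeast, Δnorth) mod 360° = 245.22° ≈ 245°.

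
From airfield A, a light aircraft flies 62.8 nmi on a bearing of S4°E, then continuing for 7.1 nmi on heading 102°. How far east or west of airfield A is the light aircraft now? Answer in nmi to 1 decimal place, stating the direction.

11.3 nmi east

Leg 1 (S4°E, 62.8 nmi): east 62.8 sin 176° = 4.38, north 62.8 cos 176° = -62.65
Leg 2 (102°, 7.1 nmi): east 7.1 sin 102° = 6.94, north 7.1 cos 102° = -1.48
Net east component: 11.33 nmi.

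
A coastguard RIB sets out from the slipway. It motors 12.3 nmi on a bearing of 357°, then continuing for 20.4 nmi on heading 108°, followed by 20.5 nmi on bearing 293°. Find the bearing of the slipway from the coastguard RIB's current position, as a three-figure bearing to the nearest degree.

180°

Leg 1 (357°, 12.3 nmi): east 12.3 sin 357° = -0.64, north 12.3 cos 357° = 12.28
Leg 2 (108°, 20.4 nmi): east 20.4 sin 108° = 19.40, north 20.4 cos 108° = -6.30
Leg 3 (293°, 20.5 nmi): east 20.5 sin 293° = -18.87, north 20.5 cos 293° = 8.01
Net displacement: -0.11 east, 13.99 north. Direction back to start is (0.11, -13.99): bearing = atan2(0.11, -13.99) mod 360° = 179.54° ≈ 180°.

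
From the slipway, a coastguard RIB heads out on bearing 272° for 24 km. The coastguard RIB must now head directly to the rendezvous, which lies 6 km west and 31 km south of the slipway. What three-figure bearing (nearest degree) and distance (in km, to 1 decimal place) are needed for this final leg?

151°, 36.6 km

Leg 1 (272°, 24 km): east 24 sin 272° = -23.99, north 24 cos 272° = 0.84
Current position: (-23.99, 0.84). Target: (-6, -31). Remaining: Δeast = 17.99, Δnorth = -31.84.
Bearing = atan2(17.99, -31.84) mod 360° = 150.54°; distance = √((17.99)² + (-31.84)²) = 36.566 km.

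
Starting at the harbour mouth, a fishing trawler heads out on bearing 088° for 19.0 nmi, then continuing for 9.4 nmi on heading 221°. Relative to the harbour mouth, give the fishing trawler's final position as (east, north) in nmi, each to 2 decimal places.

(12.82, -6.43)

Leg 1 (088°, 19.0 nmi): east 19.0 sin 88° = 18.99, north 19.0 cos 88° = 0.66
Leg 2 (221°, 9.4 nmi): east 9.4 sin 221° = -6.17, north 9.4 cos 221° = -7.09
Summing: 12.82 nmi east, -6.43 nmi north → (12.82, -6.43).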